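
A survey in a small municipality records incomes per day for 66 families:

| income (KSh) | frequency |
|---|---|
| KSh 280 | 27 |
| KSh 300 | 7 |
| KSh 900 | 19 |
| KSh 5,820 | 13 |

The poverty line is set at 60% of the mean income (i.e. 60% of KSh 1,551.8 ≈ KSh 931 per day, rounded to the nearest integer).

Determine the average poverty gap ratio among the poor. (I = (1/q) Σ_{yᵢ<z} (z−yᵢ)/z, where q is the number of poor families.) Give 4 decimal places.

Below z: 27×KSh 280, 7×KSh 300, 19×KSh 900 (q = 53 of N = 66).
Relative gaps: 0.6992 (×27), 0.6778 (×7), 0.0333 (×19); sum = 24.256713.
I averages over the q = 53 poor units only: 24.256713 / 53 = 0.4577.

0.4577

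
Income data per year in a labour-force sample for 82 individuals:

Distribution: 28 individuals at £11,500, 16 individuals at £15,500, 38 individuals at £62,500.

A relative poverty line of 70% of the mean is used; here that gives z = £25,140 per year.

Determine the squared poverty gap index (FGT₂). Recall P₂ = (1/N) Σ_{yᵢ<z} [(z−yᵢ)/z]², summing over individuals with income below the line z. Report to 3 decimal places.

0.129

Poor units: 28×£11,500, 16×£15,500 (q = 44 of N = 82).
Relative gaps: (25140−11500)/25140 = 0.5426 (×28); (25140−15500)/25140 = 0.3835 (×16).
Squared: 0.2944 (×28); 0.1470 (×16).
Sum = 10.595023; P₂ = 10.595023 / 82 = 0.129.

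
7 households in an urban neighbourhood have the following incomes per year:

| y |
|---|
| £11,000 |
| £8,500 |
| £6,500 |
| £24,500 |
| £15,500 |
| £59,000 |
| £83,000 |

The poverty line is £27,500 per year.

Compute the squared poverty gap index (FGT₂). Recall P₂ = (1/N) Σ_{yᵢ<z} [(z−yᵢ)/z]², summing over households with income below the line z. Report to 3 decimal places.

Below z: £6,500, £8,500, £11,000, £15,500, £24,500 (q = 5 of N = 7).
Shortfall ratios: (27500−6500)/27500 = 0.7636; (27500−8500)/27500 = 0.6909; (27500−11000)/27500 = 0.6000; (27500−15500)/27500 = 0.4364; (27500−24500)/27500 = 0.1091.
Squared: 0.5831; 0.4774; 0.3600; 0.1904; 0.0119.
Sum = 1.622810; P₂ = 1.622810 / 7 = 0.232.

0.232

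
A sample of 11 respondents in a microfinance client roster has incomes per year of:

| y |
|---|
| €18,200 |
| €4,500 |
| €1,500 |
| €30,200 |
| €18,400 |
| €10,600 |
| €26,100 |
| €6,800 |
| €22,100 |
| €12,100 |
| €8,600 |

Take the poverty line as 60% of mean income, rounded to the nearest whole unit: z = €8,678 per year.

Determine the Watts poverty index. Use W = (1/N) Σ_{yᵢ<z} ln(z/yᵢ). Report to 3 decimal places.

Below the line: €1,500, €4,500, €6,800, €8,600 (q = 4 of N = 11).
Log shortfalls: ln(8678/1500) = 1.7553; ln(8678/4500) = 0.6567; ln(8678/6800) = 0.2439; ln(8678/8600) = 0.0090.
W = 2.664937 / 11 = 0.242.

0.242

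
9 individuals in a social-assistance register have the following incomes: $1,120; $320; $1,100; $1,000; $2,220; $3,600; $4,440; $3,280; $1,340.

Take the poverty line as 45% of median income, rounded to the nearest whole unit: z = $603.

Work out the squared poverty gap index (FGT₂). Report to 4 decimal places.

0.0245

Poor units: $320 (q = 1 of N = 9).
Normalized shortfalls: (603−320)/603 = 0.4693.
Squared: 0.2203.
Sum = 0.220261; P₂ = 0.220261 / 9 = 0.0245.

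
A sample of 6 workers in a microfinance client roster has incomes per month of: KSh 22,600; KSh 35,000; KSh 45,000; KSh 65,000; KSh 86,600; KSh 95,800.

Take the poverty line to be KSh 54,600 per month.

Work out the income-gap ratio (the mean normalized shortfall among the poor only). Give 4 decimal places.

Below z: KSh 22,600, KSh 35,000, KSh 45,000 (q = 3 of N = 6).
Shortfall ratios (z−y)/z: 0.5861, 0.3590, 0.1758; sum = 1.120879.
I averages over the q = 3 poor units only: 1.120879 / 3 = 0.3736.

0.3736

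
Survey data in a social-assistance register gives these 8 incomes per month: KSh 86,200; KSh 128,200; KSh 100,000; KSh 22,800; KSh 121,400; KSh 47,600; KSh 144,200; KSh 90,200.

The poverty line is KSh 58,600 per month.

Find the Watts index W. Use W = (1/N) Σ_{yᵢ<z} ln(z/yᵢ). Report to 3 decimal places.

0.144

Below z: KSh 22,800, KSh 47,600 (q = 2 of N = 8).
ln(z/y) terms: ln(58600/22800) = 0.9440; ln(58600/47600) = 0.2079.
W = 1.151876 / 8 = 0.144.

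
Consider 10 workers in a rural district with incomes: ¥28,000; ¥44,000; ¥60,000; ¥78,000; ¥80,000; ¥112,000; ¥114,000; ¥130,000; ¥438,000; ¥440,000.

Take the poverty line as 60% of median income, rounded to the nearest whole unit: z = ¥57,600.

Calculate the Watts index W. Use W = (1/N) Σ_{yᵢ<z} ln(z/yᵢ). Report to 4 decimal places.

0.0991

Incomes under z: ¥28,000, ¥44,000 (q = 2 of N = 10).
ln(z/y) terms: ln(57600/28000) = 0.7213; ln(57600/44000) = 0.2693.
W = 0.990651 / 10 = 0.0991.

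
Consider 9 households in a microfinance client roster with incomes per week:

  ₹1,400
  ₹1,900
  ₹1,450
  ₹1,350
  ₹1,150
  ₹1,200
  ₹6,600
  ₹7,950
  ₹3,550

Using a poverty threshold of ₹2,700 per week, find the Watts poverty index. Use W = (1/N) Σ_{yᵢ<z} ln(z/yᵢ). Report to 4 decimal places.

0.4430

Below z: ₹1,150, ₹1,200, ₹1,350, ₹1,400, ₹1,450, ₹1,900 (q = 6 of N = 9).
ln(z/y) terms: ln(2700/1150) = 0.8535; ln(2700/1200) = 0.8109; ln(2700/1350) = 0.6931; ln(2700/1400) = 0.6568; ln(2700/1450) = 0.6217; ln(2700/1900) = 0.3514.
W = 3.987433 / 9 = 0.4430.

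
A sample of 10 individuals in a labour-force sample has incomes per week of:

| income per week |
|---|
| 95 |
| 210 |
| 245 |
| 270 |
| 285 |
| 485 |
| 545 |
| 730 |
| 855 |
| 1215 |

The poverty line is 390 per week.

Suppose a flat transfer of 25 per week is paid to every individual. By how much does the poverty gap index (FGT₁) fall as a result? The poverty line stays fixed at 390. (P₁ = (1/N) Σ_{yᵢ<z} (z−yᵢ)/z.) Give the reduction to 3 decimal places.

Before: below the line — 95, 210, 245, 270, 285; poverty gap index (FGT₁) = 0.21667.
After the 25 transfer: below the line — 120, 235, 270, 295, 310; poverty gap index (FGT₁) = 0.18462.
Reduction = 0.21667 − 0.18462 = 0.032.

0.032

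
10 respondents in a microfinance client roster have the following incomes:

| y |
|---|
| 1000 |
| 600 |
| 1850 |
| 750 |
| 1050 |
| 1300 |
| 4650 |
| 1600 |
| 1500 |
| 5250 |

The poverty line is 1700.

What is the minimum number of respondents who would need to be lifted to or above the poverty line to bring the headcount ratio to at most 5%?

7

Currently q = 7 of N = 10 are below the line (H = 0.700).
A headcount ratio of at most 5% allows at most ⌊0.05 × 10⌋ = 0 poor respondents.
So at least 7 − 0 = 7 must be lifted.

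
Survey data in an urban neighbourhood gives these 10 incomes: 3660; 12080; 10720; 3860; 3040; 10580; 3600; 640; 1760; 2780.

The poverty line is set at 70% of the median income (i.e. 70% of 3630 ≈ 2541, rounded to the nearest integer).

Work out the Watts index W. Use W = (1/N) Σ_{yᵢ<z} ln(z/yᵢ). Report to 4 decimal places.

Incomes under z: 640, 1760 (q = 2 of N = 10).
Log gaps: ln(2541/640) = 1.3788; ln(2541/1760) = 0.3672.
W = 1.746089 / 10 = 0.1746.

0.1746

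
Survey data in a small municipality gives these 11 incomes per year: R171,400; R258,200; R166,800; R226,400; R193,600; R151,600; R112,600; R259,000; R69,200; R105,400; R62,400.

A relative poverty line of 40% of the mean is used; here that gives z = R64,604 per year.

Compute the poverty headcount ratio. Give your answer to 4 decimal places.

1 of the 11 respondents have income below R64,604.
H = 1/11 = 0.0909.

0.0909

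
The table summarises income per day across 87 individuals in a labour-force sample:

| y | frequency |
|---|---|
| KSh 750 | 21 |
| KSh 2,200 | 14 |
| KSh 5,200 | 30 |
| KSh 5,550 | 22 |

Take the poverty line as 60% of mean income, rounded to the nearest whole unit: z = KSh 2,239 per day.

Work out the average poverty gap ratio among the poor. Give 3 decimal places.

Below z: 21×KSh 750, 14×KSh 2,200 (q = 35 of N = 87).
Relative gaps: 0.6650 (×21), 0.0174 (×14); sum = 14.209469.
The income-gap ratio divides by q (the poor only): 14.209469 / 35 = 0.406.

0.406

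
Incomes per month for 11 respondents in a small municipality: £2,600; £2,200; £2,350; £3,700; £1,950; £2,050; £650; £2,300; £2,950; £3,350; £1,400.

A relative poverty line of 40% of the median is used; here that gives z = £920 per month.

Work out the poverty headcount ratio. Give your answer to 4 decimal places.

1 of the 11 respondents have income below £920.
H = 1/11 = 0.0909.

0.0909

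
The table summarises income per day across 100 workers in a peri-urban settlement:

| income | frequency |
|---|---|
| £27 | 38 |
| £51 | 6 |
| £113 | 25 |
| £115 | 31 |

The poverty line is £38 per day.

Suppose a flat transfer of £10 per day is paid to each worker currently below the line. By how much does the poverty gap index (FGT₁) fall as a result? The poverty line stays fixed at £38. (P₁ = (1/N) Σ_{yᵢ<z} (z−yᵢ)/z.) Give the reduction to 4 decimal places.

0.1000

Before: below the line — 38×£27; poverty gap index (FGT₁) = 0.110000.
After the £10 transfer: below the line — 38×£37; poverty gap index (FGT₁) = 0.010000.
Reduction = 0.110000 − 0.010000 = 0.1000.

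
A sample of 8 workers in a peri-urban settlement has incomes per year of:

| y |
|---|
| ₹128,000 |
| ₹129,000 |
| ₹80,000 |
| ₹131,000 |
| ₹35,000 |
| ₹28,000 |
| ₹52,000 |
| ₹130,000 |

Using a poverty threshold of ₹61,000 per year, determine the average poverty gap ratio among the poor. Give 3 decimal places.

Incomes under z: ₹28,000, ₹35,000, ₹52,000 (q = 3 of N = 8).
Shortfall ratios (z−y)/z: 0.5410, 0.4262, 0.1475; sum = 1.114754.
The income-gap ratio divides by q (the poor only): 1.114754 / 3 = 0.372.

0.372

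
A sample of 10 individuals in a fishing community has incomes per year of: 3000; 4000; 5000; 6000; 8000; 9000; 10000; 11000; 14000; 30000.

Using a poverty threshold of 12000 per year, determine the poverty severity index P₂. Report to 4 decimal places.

0.1806

Poor units: 3000, 4000, 5000, 6000, 8000, 9000, 10000, 11000 (q = 8 of N = 10).
Gap ratios (z−y)/z: (12000−3000)/12000 = 0.7500; (12000−4000)/12000 = 0.6667; (12000−5000)/12000 = 0.5833; (12000−6000)/12000 = 0.5000; (12000−8000)/12000 = 0.3333; (12000−9000)/12000 = 0.2500; (12000−10000)/12000 = 0.1667; (12000−11000)/12000 = 0.0833.
Squared: 0.5625; 0.4444; 0.3403; 0.2500; 0.1111; 0.0625; 0.0278; 0.0069.
Sum = 1.805556; P₂ = 1.805556 / 10 = 0.1806.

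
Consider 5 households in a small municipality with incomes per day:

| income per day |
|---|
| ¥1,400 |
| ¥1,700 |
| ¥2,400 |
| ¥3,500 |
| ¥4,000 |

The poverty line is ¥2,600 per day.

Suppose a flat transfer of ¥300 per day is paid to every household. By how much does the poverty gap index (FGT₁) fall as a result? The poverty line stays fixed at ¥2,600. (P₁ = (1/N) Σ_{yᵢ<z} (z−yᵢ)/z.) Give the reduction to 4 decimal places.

0.0615

Before: below the line — ¥1,400, ¥1,700, ¥2,400; poverty gap index (FGT₁) = 0.176923.
After the ¥300 transfer: below the line — ¥1,700, ¥2,000; poverty gap index (FGT₁) = 0.115385.
Reduction = 0.176923 − 0.115385 = 0.0615.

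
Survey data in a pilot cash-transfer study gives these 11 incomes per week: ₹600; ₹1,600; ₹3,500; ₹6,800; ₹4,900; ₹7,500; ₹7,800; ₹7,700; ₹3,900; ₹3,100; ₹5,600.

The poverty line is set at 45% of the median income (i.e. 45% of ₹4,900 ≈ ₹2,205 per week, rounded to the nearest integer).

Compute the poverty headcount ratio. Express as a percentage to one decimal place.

18.2%

2 of the 11 people have income below ₹2,205.
H = 2/11 = 18.2%.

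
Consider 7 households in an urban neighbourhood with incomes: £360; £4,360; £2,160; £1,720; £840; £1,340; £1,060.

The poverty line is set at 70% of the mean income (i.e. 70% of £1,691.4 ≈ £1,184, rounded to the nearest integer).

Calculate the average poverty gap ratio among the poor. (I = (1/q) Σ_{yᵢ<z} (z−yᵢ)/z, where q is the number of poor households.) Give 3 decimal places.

0.364

Incomes under z: £360, £840, £1,060 (q = 3 of N = 7).
Relative gaps: 0.6959, 0.2905, 0.1047; sum = 1.091216.
I averages over the q = 3 poor units only: 1.091216 / 3 = 0.364.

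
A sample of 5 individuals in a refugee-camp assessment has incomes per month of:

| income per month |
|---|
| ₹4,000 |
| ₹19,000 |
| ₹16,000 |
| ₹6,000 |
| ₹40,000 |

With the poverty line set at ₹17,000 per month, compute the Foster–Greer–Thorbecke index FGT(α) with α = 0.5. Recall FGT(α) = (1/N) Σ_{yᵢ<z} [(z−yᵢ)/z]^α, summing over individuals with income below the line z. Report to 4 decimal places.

Poor units: ₹4,000, ₹6,000, ₹16,000 (q = 3 of N = 5).
Normalized shortfalls: (17000−4000)/17000 = 0.7647; (17000−6000)/17000 = 0.6471; (17000−16000)/17000 = 0.0588.
Raised to α = 0.5: 0.87447; 0.80440; 0.24254.
Sum = 1.921410; FGT(0.5) = 1.921410 / 5 = 0.3843.

0.3843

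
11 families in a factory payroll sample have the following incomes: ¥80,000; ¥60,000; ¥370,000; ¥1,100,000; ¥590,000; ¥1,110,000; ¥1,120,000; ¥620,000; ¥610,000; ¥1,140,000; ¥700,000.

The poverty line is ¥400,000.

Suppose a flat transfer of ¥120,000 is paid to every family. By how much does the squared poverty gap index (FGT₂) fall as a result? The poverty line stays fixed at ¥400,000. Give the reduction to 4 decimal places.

Before: below the line — ¥60,000, ¥80,000, ¥370,000; squared poverty gap index (FGT₂) = 0.124375.
After the ¥120,000 transfer: below the line — ¥180,000, ¥200,000; squared poverty gap index (FGT₂) = 0.050227.
Reduction = 0.124375 − 0.050227 = 0.0741.

0.0741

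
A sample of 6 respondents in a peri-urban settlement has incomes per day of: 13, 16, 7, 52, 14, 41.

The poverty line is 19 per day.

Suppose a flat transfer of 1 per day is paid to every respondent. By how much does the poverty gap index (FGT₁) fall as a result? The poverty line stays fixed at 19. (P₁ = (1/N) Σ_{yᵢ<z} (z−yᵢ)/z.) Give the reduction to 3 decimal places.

Before: below the line — 7, 13, 14, 16; poverty gap index (FGT₁) = 0.22807.
After the 1 transfer: below the line — 8, 14, 15, 17; poverty gap index (FGT₁) = 0.19298.
Reduction = 0.22807 − 0.19298 = 0.035.

0.035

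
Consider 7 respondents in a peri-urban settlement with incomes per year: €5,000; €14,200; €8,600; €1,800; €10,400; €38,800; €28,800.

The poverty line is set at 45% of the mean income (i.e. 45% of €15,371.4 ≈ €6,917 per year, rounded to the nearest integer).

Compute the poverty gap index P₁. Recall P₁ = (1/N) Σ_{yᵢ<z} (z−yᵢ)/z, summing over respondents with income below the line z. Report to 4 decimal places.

Below z: €1,800, €5,000 (q = 2 of N = 7).
Normalized shortfalls: (6917−1800)/6917 = 0.7398; (6917−5000)/6917 = 0.2771.
Σ = 1.016915. Dividing by the full population N = 7 gives P₁ = 0.1453.

0.1453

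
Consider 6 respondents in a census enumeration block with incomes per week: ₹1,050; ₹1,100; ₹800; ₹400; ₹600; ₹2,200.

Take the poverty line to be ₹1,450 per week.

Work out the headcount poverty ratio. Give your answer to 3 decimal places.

5 of the 6 respondents have income below ₹1,450.
H = 5/6 = 0.833.

0.833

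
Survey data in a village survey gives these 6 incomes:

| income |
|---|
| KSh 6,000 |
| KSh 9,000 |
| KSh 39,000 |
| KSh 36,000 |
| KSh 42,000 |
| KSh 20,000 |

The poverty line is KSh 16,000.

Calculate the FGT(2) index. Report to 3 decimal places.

0.097

Incomes under z: KSh 6,000, KSh 9,000 (q = 2 of N = 6).
Normalized shortfalls: (16000−6000)/16000 = 0.6250; (16000−9000)/16000 = 0.4375.
Squared: 0.3906; 0.1914.
Sum = 0.582031; P₂ = 0.582031 / 6 = 0.097.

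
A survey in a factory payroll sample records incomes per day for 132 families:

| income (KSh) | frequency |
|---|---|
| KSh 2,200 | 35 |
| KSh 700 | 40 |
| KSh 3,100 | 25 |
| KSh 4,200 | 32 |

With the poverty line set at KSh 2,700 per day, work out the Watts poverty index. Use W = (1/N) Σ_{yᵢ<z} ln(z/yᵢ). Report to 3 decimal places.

Below the line: 40×KSh 700, 35×KSh 2,200 (q = 75 of N = 132).
Log shortfalls: ln(2700/700) = 1.3499 (×40); ln(2700/2200) = 0.2048 (×35).
W = 61.164873 / 132 = 0.463.

0.463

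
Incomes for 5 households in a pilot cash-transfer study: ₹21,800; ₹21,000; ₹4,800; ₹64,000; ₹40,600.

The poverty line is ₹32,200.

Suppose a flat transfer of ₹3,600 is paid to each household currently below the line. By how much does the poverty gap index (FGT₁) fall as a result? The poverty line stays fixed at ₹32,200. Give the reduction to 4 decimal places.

0.0671

Before: below the line — ₹4,800, ₹21,000, ₹21,800; poverty gap index (FGT₁) = 0.304348.
After the ₹3,600 transfer: below the line — ₹8,400, ₹24,600, ₹25,400; poverty gap index (FGT₁) = 0.237267.
Reduction = 0.304348 − 0.237267 = 0.0671.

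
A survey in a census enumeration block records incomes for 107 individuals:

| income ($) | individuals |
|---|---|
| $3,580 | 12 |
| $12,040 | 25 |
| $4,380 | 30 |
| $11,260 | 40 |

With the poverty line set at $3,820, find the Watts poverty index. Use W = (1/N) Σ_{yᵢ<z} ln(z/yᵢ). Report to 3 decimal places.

0.007

Poor units: 12×$3,580 (q = 12 of N = 107).
ln(z/y) terms: ln(3820/3580) = 0.0649 (×12).
W = 0.778651 / 107 = 0.007.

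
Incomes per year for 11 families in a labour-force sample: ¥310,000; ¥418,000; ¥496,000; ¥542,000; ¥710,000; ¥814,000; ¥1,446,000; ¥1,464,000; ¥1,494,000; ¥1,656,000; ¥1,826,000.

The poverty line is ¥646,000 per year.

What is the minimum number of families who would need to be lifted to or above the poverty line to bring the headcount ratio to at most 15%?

3

4 of the 11 families are poor, so H = 4/11 = 0.364.
A headcount ratio of at most 15% allows at most ⌊0.15 × 11⌋ = 1 poor families.
So at least 4 − 1 = 3 must be lifted.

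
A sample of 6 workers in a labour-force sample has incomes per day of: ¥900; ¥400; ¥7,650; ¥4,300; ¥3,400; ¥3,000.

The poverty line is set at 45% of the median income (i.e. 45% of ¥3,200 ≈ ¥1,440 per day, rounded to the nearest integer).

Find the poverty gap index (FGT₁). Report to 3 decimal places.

Below z: ¥400, ¥900 (q = 2 of N = 6).
Normalized shortfalls: (1440−400)/1440 = 0.7222; (1440−900)/1440 = 0.3750.
Σ = 1.097222. Dividing by the full population N = 6 gives P₁ = 0.183.

0.183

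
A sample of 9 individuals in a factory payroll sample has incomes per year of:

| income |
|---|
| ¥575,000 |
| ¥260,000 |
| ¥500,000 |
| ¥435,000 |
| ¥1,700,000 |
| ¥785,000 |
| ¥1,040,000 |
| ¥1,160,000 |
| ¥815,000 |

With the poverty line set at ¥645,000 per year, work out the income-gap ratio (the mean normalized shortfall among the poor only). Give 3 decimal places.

0.314

Incomes under z: ¥260,000, ¥435,000, ¥500,000, ¥575,000 (q = 4 of N = 9).
Relative gaps: 0.5969, 0.3256, 0.2248, 0.1085; sum = 1.255814.
The income-gap ratio divides by q (the poor only): 1.255814 / 4 = 0.314.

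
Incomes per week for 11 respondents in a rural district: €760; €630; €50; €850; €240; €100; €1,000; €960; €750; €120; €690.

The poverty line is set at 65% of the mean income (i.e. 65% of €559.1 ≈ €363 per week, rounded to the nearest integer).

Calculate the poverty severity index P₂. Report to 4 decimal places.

0.1665

Incomes under z: €50, €100, €120, €240 (q = 4 of N = 11).
Gap ratios (z−y)/z: (363−50)/363 = 0.8623; (363−100)/363 = 0.7245; (363−120)/363 = 0.6694; (363−240)/363 = 0.3388.
Squared: 0.7435; 0.5249; 0.4481; 0.1148.
Sum = 1.831356; P₂ = 1.831356 / 11 = 0.1665.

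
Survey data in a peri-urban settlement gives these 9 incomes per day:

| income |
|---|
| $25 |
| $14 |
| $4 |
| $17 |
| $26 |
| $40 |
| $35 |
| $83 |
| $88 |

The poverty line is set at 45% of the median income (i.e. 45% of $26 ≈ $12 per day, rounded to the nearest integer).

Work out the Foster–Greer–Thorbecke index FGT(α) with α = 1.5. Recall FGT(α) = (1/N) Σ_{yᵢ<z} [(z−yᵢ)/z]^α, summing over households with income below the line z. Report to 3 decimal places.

0.060

Below z: $4 (q = 1 of N = 9).
Relative gaps: (12−4)/12 = 0.6667.
Raised to α = 1.5: 0.54433.
Sum = 0.544331; FGT(1.5) = 0.544331 / 9 = 0.060.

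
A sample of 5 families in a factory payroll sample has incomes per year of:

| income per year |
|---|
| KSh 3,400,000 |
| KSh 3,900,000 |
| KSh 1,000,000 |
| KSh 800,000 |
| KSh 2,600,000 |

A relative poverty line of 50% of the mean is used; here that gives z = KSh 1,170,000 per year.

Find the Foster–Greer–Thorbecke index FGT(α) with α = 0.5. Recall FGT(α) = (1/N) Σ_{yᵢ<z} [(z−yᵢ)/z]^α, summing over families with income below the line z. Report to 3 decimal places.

Poor units: KSh 800,000, KSh 1,000,000 (q = 2 of N = 5).
Gap ratios (z−y)/z: (1170000−800000)/1170000 = 0.3162; (1170000−1000000)/1170000 = 0.1453.
Raised to α = 0.5: 0.56235; 0.38118.
Sum = 0.943533; FGT(0.5) = 0.943533 / 5 = 0.189.

0.189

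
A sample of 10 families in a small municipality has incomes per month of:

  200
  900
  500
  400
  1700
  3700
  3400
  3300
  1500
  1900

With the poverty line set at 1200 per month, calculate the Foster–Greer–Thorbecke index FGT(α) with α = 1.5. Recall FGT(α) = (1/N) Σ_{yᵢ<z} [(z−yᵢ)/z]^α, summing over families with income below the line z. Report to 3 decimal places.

0.188

Below the line: 200, 400, 500, 900 (q = 4 of N = 10).
Relative gaps: (1200−200)/1200 = 0.8333; (1200−400)/1200 = 0.6667; (1200−500)/1200 = 0.5833; (1200−900)/1200 = 0.2500.
Raised to α = 1.5: 0.76073; 0.54433; 0.44553; 0.12500.
Sum = 1.875585; FGT(1.5) = 1.875585 / 10 = 0.188.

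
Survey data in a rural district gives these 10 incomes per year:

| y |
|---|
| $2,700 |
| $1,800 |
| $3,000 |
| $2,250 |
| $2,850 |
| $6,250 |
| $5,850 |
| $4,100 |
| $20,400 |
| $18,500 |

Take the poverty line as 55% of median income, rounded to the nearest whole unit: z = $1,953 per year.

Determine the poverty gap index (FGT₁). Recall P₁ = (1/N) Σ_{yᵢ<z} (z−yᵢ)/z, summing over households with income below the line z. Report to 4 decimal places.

0.0078

Poor units: $1,800 (q = 1 of N = 10).
Shortfall ratios: (1953−1800)/1953 = 0.0783.
Σ = 0.078341. Dividing by the full population N = 10 gives P₁ = 0.0078.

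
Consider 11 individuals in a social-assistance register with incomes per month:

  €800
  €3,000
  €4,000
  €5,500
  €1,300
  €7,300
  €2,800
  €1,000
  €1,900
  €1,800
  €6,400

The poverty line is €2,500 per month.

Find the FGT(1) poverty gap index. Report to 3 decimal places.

0.207

Poor units: €800, €1,000, €1,300, €1,800, €1,900 (q = 5 of N = 11).
Normalized shortfalls: (2500−800)/2500 = 0.6800; (2500−1000)/2500 = 0.6000; (2500−1300)/2500 = 0.4800; (2500−1800)/2500 = 0.2800; (2500−1900)/2500 = 0.2400.
Σ = 2.280000. Dividing by the full population N = 11 gives P₁ = 0.207.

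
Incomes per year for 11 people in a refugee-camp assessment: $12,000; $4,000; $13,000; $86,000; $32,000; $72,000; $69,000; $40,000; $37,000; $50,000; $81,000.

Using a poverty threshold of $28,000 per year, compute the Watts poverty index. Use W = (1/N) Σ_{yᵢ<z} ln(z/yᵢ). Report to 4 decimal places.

0.3237

Below the line: $4,000, $12,000, $13,000 (q = 3 of N = 11).
ln(z/y) terms: ln(28000/4000) = 1.9459; ln(28000/12000) = 0.8473; ln(28000/13000) = 0.7673.
W = 3.560463 / 11 = 0.3237.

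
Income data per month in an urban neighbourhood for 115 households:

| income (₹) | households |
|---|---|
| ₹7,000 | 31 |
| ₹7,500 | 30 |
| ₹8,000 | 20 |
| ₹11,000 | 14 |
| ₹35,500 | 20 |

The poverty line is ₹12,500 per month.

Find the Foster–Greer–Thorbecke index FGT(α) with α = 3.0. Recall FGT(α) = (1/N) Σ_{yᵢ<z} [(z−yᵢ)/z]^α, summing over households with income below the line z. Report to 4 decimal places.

0.0480

Below z: 31×₹7,000, 30×₹7,500, 20×₹8,000, 14×₹11,000 (q = 95 of N = 115).
Relative gaps: (12500−7000)/12500 = 0.4400 (×31); (12500−7500)/12500 = 0.4000 (×30); (12500−8000)/12500 = 0.3600 (×20); (12500−11000)/12500 = 0.1200 (×14).
Raised to α = 3.0: 0.08518 (×31); 0.06400 (×30); 0.04666 (×20); 0.00173 (×14).
Sum = 5.518016; FGT(3.0) = 5.518016 / 115 = 0.0480.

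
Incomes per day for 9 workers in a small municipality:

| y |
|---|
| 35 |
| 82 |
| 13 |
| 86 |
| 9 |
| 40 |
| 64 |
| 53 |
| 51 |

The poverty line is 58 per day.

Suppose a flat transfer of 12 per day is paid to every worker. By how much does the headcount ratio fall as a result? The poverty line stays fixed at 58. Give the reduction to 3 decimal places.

0.222

Before: below the line — 9, 13, 35, 40, 51, 53; headcount ratio = 0.66667.
After the 12 transfer: below the line — 21, 25, 47, 52; headcount ratio = 0.44444.
Reduction = 0.66667 − 0.44444 = 0.222.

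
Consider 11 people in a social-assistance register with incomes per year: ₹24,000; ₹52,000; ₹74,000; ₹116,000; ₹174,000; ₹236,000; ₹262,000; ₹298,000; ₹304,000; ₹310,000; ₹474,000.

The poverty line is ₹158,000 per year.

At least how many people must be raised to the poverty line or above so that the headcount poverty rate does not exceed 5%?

4

Currently q = 4 of N = 11 are below the line (H = 0.364).
A headcount ratio of at most 5% allows at most ⌊0.05 × 11⌋ = 0 poor people.
So at least 4 − 0 = 4 must be lifted.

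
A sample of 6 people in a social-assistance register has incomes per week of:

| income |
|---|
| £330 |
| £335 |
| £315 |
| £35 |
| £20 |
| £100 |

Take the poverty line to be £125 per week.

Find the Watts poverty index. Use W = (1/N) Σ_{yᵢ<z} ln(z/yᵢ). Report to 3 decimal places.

Poor units: £20, £35, £100 (q = 3 of N = 6).
ln(z/y) terms: ln(125/20) = 1.8326; ln(125/35) = 1.2730; ln(125/100) = 0.2231.
W = 3.328691 / 6 = 0.555.

0.555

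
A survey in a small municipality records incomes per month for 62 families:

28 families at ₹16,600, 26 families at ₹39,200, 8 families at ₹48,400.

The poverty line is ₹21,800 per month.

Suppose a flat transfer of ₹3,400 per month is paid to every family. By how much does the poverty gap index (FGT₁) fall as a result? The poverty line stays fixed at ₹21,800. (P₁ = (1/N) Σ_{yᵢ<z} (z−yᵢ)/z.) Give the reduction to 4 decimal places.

0.0704

Before: below the line — 28×₹16,600; poverty gap index (FGT₁) = 0.107724.
After the ₹3,400 transfer: below the line — 28×₹20,000; poverty gap index (FGT₁) = 0.037289.
Reduction = 0.107724 − 0.037289 = 0.0704.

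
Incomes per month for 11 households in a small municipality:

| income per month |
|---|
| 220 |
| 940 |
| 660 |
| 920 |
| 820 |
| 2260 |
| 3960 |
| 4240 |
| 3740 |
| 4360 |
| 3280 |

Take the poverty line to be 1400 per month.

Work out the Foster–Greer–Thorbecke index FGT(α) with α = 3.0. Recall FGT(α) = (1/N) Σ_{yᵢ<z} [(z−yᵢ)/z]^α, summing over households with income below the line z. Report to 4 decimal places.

Below z: 220, 660, 820, 920, 940 (q = 5 of N = 11).
Gap ratios (z−y)/z: (1400−220)/1400 = 0.8429; (1400−660)/1400 = 0.5286; (1400−820)/1400 = 0.4143; (1400−920)/1400 = 0.3429; (1400−940)/1400 = 0.3286.
Raised to α = 3.0: 0.59877; 0.14768; 0.07110; 0.04030; 0.03547.
Sum = 0.893329; FGT(3.0) = 0.893329 / 11 = 0.0812.

0.0812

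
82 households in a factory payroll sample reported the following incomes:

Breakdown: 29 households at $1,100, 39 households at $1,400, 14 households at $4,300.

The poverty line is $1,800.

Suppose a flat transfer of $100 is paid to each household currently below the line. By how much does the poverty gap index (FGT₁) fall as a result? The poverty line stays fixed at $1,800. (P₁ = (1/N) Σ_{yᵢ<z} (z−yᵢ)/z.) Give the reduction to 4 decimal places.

0.0461

Before: below the line — 29×$1,100, 39×$1,400; poverty gap index (FGT₁) = 0.243225.
After the $100 transfer: below the line — 29×$1,200, 39×$1,500; poverty gap index (FGT₁) = 0.197154.
Reduction = 0.243225 − 0.197154 = 0.0461.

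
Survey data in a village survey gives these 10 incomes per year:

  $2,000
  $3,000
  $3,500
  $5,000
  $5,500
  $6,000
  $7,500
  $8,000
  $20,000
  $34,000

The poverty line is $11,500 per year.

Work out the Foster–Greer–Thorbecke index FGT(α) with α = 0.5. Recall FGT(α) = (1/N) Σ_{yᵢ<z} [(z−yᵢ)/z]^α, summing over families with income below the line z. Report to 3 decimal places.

Below z: $2,000, $3,000, $3,500, $5,000, $5,500, $6,000, $7,500, $8,000 (q = 8 of N = 10).
Relative gaps: (11500−2000)/11500 = 0.8261; (11500−3000)/11500 = 0.7391; (11500−3500)/11500 = 0.6957; (11500−5000)/11500 = 0.5652; (11500−5500)/11500 = 0.5217; (11500−6000)/11500 = 0.4783; (11500−7500)/11500 = 0.3478; (11500−8000)/11500 = 0.3043.
Raised to α = 0.5: 0.90889; 0.85973; 0.83406; 0.75181; 0.72232; 0.69156; 0.58977; 0.55168.
Sum = 5.909812; FGT(0.5) = 5.909812 / 10 = 0.591.

0.591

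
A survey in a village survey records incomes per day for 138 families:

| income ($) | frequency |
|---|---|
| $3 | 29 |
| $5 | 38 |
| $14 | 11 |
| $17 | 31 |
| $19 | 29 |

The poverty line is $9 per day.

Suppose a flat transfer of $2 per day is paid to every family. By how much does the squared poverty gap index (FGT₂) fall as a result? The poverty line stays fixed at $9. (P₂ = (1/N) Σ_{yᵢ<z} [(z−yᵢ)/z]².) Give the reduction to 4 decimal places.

0.0927

Before: below the line — 29×$3, 38×$5; squared poverty gap index (FGT₂) = 0.147790.
After the $2 transfer: below the line — 29×$5, 38×$7; squared poverty gap index (FGT₂) = 0.055108.
Reduction = 0.147790 − 0.055108 = 0.0927.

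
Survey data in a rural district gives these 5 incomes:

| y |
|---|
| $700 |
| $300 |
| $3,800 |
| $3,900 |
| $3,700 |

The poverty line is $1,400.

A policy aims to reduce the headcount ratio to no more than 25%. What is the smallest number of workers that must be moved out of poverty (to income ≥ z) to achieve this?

1

Currently q = 2 of N = 5 are below the line (H = 0.400).
A headcount ratio of at most 25% allows at most ⌊0.25 × 5⌋ = 1 poor workers.
So at least 2 − 1 = 1 must be lifted.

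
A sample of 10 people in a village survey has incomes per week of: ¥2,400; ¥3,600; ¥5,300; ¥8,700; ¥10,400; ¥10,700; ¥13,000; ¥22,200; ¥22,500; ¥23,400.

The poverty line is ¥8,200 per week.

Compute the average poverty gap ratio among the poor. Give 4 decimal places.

Incomes under z: ¥2,400, ¥3,600, ¥5,300 (q = 3 of N = 10).
Shortfall ratios (z−y)/z: 0.7073, 0.5610, 0.3537; sum = 1.621951.
I averages over the q = 3 poor units only: 1.621951 / 3 = 0.5407.

0.5407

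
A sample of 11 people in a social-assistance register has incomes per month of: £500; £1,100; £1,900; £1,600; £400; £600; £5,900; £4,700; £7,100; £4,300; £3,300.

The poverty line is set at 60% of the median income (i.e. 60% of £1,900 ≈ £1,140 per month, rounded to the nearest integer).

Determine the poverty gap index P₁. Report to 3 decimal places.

0.156

Poor units: £400, £500, £600, £1,100 (q = 4 of N = 11).
Shortfall ratios: (1140−400)/1140 = 0.6491; (1140−500)/1140 = 0.5614; (1140−600)/1140 = 0.4737; (1140−1100)/1140 = 0.0351.
Σ = 1.719298. Dividing by the full population N = 11 gives P₁ = 0.156.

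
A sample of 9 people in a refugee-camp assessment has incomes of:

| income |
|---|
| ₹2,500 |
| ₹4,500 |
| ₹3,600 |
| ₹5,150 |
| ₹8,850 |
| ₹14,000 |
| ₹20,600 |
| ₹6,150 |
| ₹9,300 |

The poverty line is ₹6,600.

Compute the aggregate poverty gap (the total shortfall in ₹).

Below the line: ₹2,500, ₹3,600, ₹4,500, ₹5,150, ₹6,150 (q = 5 of N = 9).
Individual gaps: 6600−2500 = 4100; 6600−3600 = 3000; 6600−4500 = 2100; 6600−5150 = 1450; 6600−6150 = 450.
Aggregate gap = ₹11,100.

₹11,100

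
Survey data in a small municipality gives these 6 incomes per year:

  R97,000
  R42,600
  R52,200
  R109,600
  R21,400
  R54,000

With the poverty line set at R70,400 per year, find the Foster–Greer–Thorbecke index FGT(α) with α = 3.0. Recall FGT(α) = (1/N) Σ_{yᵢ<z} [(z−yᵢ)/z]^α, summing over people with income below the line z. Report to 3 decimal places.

Incomes under z: R21,400, R42,600, R52,200, R54,000 (q = 4 of N = 6).
Shortfall ratios: (70400−21400)/70400 = 0.6960; (70400−42600)/70400 = 0.3949; (70400−52200)/70400 = 0.2585; (70400−54000)/70400 = 0.2330.
Raised to α = 3.0: 0.33719; 0.06158; 0.01728; 0.01264.
Sum = 0.428683; FGT(3.0) = 0.428683 / 6 = 0.071.

0.071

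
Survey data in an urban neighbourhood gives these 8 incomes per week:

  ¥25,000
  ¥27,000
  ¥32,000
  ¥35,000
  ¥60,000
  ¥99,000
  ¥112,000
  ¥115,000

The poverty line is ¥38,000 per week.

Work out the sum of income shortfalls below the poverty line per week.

¥33,000

Incomes under z: ¥25,000, ¥27,000, ¥32,000, ¥35,000 (q = 4 of N = 8).
Individual gaps: 38000−25000 = 13000; 38000−27000 = 11000; 38000−32000 = 6000; 38000−35000 = 3000.
Aggregate gap = ¥33,000.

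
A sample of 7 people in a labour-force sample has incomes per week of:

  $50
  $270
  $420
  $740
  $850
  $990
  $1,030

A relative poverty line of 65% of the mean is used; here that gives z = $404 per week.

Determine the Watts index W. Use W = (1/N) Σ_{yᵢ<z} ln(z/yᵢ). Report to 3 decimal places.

Incomes under z: $50, $270 (q = 2 of N = 7).
ln(z/y) terms: ln(404/50) = 2.0894; ln(404/270) = 0.4030.
W = 2.492385 / 7 = 0.356.

0.356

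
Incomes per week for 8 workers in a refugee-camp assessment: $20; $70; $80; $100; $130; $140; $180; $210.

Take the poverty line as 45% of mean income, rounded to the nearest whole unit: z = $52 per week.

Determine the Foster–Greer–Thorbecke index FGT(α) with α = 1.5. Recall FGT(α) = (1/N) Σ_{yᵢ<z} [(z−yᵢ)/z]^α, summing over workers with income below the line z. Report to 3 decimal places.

0.060

Incomes under z: $20 (q = 1 of N = 8).
Relative gaps: (52−20)/52 = 0.6154.
Raised to α = 1.5: 0.48275.
Sum = 0.482747; FGT(1.5) = 0.482747 / 8 = 0.060.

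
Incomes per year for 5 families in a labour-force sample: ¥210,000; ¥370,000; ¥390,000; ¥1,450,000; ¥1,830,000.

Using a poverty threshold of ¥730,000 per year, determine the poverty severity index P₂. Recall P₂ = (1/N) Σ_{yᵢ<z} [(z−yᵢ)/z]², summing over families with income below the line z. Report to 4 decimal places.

0.1935

Poor units: ¥210,000, ¥370,000, ¥390,000 (q = 3 of N = 5).
Gap ratios (z−y)/z: (730000−210000)/730000 = 0.7123; (730000−370000)/730000 = 0.4932; (730000−390000)/730000 = 0.4658.
Squared: 0.5074; 0.2432; 0.2169.
Sum = 0.967536; P₂ = 0.967536 / 5 = 0.1935.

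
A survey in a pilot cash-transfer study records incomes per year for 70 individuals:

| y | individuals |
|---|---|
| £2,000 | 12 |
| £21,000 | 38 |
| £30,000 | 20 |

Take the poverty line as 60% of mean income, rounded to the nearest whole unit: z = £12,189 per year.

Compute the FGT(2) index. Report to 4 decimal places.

Poor units: 12×£2,000 (q = 12 of N = 70).
Normalized shortfalls: (12189−2000)/12189 = 0.8359 (×12).
Squared: 0.6988 (×12).
Sum = 8.385099; P₂ = 8.385099 / 70 = 0.1198.

0.1198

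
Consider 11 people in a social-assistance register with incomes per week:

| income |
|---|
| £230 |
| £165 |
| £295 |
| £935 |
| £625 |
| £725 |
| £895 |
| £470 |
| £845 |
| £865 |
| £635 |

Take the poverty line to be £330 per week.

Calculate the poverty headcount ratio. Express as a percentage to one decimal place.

27.3%

3 of the 11 people have income below £330.
H = 3/11 = 27.3%.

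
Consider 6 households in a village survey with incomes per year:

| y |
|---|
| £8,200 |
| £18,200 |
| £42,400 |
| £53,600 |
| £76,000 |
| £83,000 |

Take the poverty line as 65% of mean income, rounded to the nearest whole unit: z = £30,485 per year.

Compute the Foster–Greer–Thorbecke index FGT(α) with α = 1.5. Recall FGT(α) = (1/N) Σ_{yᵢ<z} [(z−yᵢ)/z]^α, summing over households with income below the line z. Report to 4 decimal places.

Incomes under z: £8,200, £18,200 (q = 2 of N = 6).
Relative gaps: (30485−8200)/30485 = 0.7310; (30485−18200)/30485 = 0.4030.
Raised to α = 1.5: 0.62501; 0.25582.
Sum = 0.880833; FGT(1.5) = 0.880833 / 6 = 0.1468.

0.1468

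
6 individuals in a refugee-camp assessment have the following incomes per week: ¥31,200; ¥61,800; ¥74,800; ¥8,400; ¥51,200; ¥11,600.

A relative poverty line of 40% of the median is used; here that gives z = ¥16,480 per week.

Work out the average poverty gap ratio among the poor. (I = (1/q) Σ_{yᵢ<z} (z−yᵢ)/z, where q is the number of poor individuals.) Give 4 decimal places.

0.3932

Poor units: ¥8,400, ¥11,600 (q = 2 of N = 6).
Relative gaps: 0.4903, 0.2961; sum = 0.786408.
I averages over the q = 2 poor units only: 0.786408 / 2 = 0.3932.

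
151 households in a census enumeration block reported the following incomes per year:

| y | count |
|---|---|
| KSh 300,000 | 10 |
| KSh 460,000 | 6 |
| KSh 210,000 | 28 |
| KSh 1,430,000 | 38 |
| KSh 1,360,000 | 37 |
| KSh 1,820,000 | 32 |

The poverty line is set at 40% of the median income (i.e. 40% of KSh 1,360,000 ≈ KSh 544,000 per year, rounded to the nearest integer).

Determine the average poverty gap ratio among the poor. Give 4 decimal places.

0.5137

Below the line: 28×KSh 210,000, 10×KSh 300,000, 6×KSh 460,000 (q = 44 of N = 151).
Relative gaps: 0.6140 (×28), 0.4485 (×10), 0.1544 (×6); sum = 22.602941.
I averages over the q = 44 poor units only: 22.602941 / 44 = 0.5137.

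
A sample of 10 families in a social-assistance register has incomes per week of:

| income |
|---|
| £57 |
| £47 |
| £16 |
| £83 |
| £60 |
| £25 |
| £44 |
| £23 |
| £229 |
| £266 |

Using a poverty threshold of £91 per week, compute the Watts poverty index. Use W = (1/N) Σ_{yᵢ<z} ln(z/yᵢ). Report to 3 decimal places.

0.677

Poor units: £16, £23, £25, £44, £47, £57, £60, £83 (q = 8 of N = 10).
Log shortfalls: ln(91/16) = 1.7383; ln(91/23) = 1.3754; ln(91/25) = 1.2920; ln(91/44) = 0.7267; ln(91/47) = 0.6607; ln(91/57) = 0.4678; ln(91/60) = 0.4165; ln(91/83) = 0.0920.
W = 6.769344 / 10 = 0.677.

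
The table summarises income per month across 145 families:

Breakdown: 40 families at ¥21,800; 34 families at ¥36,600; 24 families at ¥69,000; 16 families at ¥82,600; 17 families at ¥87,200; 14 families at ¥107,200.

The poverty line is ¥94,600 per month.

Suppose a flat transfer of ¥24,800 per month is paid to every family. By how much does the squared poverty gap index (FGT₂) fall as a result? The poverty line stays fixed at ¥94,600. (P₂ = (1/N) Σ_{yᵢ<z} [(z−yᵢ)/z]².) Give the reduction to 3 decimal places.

Before: below the line — 40×¥21,800, 34×¥36,600, 24×¥69,000, 16×¥82,600, 17×¥87,200; squared poverty gap index (FGT₂) = 0.26613.
After the ¥24,800 transfer: below the line — 40×¥46,600, 34×¥61,400, 24×¥93,800; squared poverty gap index (FGT₂) = 0.09991.
Reduction = 0.26613 − 0.09991 = 0.166.

0.166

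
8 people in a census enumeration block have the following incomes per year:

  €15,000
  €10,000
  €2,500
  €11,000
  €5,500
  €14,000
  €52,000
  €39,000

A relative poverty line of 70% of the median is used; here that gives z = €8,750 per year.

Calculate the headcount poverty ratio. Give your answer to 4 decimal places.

0.2500

2 of the 8 people have income below €8,750.
H = 2/8 = 0.2500.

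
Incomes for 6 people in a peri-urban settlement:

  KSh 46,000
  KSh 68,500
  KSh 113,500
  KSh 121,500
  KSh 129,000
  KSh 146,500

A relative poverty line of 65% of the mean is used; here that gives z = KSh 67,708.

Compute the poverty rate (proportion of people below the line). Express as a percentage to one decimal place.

1 of the 6 people have income below KSh 67,708.
H = 1/6 = 16.7%.

16.7%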